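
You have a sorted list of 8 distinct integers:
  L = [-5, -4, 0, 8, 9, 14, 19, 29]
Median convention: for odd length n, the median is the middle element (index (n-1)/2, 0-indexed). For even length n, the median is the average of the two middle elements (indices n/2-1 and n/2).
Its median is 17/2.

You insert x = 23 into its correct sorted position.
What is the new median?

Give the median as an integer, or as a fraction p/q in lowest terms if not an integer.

Answer: 9

Derivation:
Old list (sorted, length 8): [-5, -4, 0, 8, 9, 14, 19, 29]
Old median = 17/2
Insert x = 23
Old length even (8). Middle pair: indices 3,4 = 8,9.
New length odd (9). New median = single middle element.
x = 23: 7 elements are < x, 1 elements are > x.
New sorted list: [-5, -4, 0, 8, 9, 14, 19, 23, 29]
New median = 9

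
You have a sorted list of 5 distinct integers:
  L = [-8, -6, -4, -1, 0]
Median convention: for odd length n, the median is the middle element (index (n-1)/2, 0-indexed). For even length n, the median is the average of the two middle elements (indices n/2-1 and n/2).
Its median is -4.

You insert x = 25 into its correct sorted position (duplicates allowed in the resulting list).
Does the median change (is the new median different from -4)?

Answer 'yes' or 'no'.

Answer: yes

Derivation:
Old median = -4
Insert x = 25
New median = -5/2
Changed? yes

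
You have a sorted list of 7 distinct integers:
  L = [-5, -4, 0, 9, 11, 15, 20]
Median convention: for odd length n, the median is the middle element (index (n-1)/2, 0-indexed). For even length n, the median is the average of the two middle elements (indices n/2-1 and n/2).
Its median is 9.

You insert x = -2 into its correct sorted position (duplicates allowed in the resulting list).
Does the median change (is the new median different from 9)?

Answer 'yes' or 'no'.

Old median = 9
Insert x = -2
New median = 9/2
Changed? yes

Answer: yes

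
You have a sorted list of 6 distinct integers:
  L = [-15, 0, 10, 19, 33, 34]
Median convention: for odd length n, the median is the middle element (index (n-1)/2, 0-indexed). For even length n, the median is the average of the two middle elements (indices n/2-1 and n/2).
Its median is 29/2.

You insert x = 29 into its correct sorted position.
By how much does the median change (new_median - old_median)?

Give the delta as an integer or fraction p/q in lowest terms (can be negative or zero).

Old median = 29/2
After inserting x = 29: new sorted = [-15, 0, 10, 19, 29, 33, 34]
New median = 19
Delta = 19 - 29/2 = 9/2

Answer: 9/2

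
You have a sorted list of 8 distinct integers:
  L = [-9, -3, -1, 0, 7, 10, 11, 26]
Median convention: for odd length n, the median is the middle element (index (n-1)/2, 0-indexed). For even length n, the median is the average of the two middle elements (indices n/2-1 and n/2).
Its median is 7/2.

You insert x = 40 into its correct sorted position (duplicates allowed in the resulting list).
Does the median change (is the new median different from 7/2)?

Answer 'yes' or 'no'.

Answer: yes

Derivation:
Old median = 7/2
Insert x = 40
New median = 7
Changed? yes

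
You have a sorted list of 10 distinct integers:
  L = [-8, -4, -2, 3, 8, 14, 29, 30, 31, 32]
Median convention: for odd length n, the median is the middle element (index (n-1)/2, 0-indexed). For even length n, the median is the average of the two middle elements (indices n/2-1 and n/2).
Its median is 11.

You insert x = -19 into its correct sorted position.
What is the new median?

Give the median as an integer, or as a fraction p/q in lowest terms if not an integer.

Old list (sorted, length 10): [-8, -4, -2, 3, 8, 14, 29, 30, 31, 32]
Old median = 11
Insert x = -19
Old length even (10). Middle pair: indices 4,5 = 8,14.
New length odd (11). New median = single middle element.
x = -19: 0 elements are < x, 10 elements are > x.
New sorted list: [-19, -8, -4, -2, 3, 8, 14, 29, 30, 31, 32]
New median = 8

Answer: 8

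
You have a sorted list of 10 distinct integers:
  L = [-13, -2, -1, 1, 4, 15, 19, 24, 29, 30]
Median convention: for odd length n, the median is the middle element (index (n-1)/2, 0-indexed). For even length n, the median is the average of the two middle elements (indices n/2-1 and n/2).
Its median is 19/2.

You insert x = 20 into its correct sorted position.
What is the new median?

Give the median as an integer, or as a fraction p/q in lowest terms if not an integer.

Old list (sorted, length 10): [-13, -2, -1, 1, 4, 15, 19, 24, 29, 30]
Old median = 19/2
Insert x = 20
Old length even (10). Middle pair: indices 4,5 = 4,15.
New length odd (11). New median = single middle element.
x = 20: 7 elements are < x, 3 elements are > x.
New sorted list: [-13, -2, -1, 1, 4, 15, 19, 20, 24, 29, 30]
New median = 15

Answer: 15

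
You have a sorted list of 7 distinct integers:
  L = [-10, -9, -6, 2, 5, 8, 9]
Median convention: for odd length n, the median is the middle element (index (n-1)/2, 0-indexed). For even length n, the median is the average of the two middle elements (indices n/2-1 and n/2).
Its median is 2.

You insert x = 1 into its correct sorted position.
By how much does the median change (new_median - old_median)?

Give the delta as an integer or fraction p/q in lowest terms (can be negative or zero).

Answer: -1/2

Derivation:
Old median = 2
After inserting x = 1: new sorted = [-10, -9, -6, 1, 2, 5, 8, 9]
New median = 3/2
Delta = 3/2 - 2 = -1/2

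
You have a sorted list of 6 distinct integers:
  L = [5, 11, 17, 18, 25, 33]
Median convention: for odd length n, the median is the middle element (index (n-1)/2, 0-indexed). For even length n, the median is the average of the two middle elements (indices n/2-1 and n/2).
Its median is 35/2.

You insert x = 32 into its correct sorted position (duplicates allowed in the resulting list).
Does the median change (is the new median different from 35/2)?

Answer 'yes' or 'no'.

Old median = 35/2
Insert x = 32
New median = 18
Changed? yes

Answer: yes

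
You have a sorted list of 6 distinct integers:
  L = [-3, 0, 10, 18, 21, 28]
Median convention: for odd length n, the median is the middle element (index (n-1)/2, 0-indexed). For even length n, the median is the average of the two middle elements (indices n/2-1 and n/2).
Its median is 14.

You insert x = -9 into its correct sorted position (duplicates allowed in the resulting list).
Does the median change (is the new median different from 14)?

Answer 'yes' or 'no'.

Answer: yes

Derivation:
Old median = 14
Insert x = -9
New median = 10
Changed? yes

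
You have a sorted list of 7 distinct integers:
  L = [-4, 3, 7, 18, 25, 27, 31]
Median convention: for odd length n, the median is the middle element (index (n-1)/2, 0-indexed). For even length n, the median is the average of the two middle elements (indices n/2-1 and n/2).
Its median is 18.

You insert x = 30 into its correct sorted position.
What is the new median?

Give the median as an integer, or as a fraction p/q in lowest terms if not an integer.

Answer: 43/2

Derivation:
Old list (sorted, length 7): [-4, 3, 7, 18, 25, 27, 31]
Old median = 18
Insert x = 30
Old length odd (7). Middle was index 3 = 18.
New length even (8). New median = avg of two middle elements.
x = 30: 6 elements are < x, 1 elements are > x.
New sorted list: [-4, 3, 7, 18, 25, 27, 30, 31]
New median = 43/2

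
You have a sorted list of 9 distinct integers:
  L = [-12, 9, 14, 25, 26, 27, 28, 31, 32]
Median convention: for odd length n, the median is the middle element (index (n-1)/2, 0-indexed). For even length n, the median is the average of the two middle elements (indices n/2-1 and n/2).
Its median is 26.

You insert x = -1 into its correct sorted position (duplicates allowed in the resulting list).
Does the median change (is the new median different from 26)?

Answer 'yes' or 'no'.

Answer: yes

Derivation:
Old median = 26
Insert x = -1
New median = 51/2
Changed? yes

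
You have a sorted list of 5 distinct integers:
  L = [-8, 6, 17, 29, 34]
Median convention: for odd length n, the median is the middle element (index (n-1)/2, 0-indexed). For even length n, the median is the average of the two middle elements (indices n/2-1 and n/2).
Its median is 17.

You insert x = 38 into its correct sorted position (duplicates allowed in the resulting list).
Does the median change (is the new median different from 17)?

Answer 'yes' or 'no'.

Answer: yes

Derivation:
Old median = 17
Insert x = 38
New median = 23
Changed? yes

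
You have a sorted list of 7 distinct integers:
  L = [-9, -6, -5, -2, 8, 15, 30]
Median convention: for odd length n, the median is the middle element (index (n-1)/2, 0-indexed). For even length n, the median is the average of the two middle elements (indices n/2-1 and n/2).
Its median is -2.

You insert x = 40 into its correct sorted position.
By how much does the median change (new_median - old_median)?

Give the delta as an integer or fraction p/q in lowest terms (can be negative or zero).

Answer: 5

Derivation:
Old median = -2
After inserting x = 40: new sorted = [-9, -6, -5, -2, 8, 15, 30, 40]
New median = 3
Delta = 3 - -2 = 5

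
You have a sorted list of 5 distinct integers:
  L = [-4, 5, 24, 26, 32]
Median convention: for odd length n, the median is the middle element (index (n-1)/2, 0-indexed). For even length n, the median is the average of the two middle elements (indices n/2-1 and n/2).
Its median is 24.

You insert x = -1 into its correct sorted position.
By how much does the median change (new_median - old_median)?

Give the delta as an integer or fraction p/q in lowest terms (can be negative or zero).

Old median = 24
After inserting x = -1: new sorted = [-4, -1, 5, 24, 26, 32]
New median = 29/2
Delta = 29/2 - 24 = -19/2

Answer: -19/2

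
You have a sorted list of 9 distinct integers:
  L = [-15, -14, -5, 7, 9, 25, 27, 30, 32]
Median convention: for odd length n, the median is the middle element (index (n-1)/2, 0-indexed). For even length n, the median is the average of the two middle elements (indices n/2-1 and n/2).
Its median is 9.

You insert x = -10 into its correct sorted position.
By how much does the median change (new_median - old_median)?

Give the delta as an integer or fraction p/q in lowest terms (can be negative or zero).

Old median = 9
After inserting x = -10: new sorted = [-15, -14, -10, -5, 7, 9, 25, 27, 30, 32]
New median = 8
Delta = 8 - 9 = -1

Answer: -1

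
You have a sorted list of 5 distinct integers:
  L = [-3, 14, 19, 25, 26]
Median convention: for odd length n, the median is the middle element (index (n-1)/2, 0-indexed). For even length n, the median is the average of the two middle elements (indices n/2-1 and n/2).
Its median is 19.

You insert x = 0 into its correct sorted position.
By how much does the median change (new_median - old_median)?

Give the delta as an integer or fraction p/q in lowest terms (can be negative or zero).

Answer: -5/2

Derivation:
Old median = 19
After inserting x = 0: new sorted = [-3, 0, 14, 19, 25, 26]
New median = 33/2
Delta = 33/2 - 19 = -5/2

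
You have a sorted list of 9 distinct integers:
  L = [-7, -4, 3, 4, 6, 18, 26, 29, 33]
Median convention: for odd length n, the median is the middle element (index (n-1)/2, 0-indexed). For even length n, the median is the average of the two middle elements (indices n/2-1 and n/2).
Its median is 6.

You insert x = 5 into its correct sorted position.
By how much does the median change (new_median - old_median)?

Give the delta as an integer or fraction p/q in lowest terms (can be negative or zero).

Old median = 6
After inserting x = 5: new sorted = [-7, -4, 3, 4, 5, 6, 18, 26, 29, 33]
New median = 11/2
Delta = 11/2 - 6 = -1/2

Answer: -1/2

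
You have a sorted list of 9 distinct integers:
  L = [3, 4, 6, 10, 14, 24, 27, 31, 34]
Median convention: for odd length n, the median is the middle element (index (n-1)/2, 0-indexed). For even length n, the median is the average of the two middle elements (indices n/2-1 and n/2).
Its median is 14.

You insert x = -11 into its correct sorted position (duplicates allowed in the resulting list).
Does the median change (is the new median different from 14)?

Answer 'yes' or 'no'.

Answer: yes

Derivation:
Old median = 14
Insert x = -11
New median = 12
Changed? yes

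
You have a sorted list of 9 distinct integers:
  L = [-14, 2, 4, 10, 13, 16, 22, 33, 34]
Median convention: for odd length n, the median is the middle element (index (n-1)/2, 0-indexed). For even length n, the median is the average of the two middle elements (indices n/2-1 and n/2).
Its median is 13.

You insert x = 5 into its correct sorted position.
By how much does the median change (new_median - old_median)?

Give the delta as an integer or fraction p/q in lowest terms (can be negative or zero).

Answer: -3/2

Derivation:
Old median = 13
After inserting x = 5: new sorted = [-14, 2, 4, 5, 10, 13, 16, 22, 33, 34]
New median = 23/2
Delta = 23/2 - 13 = -3/2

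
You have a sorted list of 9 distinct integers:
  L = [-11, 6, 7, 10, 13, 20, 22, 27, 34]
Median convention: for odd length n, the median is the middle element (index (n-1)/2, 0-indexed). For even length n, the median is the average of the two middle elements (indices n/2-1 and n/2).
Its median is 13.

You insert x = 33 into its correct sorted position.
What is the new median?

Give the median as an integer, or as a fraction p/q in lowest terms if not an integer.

Answer: 33/2

Derivation:
Old list (sorted, length 9): [-11, 6, 7, 10, 13, 20, 22, 27, 34]
Old median = 13
Insert x = 33
Old length odd (9). Middle was index 4 = 13.
New length even (10). New median = avg of two middle elements.
x = 33: 8 elements are < x, 1 elements are > x.
New sorted list: [-11, 6, 7, 10, 13, 20, 22, 27, 33, 34]
New median = 33/2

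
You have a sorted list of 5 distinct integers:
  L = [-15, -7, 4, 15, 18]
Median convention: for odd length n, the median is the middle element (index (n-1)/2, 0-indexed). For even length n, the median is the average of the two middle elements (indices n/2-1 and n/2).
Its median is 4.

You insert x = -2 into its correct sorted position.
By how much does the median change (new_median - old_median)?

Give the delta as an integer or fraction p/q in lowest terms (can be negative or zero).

Answer: -3

Derivation:
Old median = 4
After inserting x = -2: new sorted = [-15, -7, -2, 4, 15, 18]
New median = 1
Delta = 1 - 4 = -3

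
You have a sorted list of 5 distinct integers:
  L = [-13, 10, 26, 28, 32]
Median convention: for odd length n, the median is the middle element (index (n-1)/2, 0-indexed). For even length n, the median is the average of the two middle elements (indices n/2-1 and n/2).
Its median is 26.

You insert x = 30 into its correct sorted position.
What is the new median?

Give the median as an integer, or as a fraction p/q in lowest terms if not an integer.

Old list (sorted, length 5): [-13, 10, 26, 28, 32]
Old median = 26
Insert x = 30
Old length odd (5). Middle was index 2 = 26.
New length even (6). New median = avg of two middle elements.
x = 30: 4 elements are < x, 1 elements are > x.
New sorted list: [-13, 10, 26, 28, 30, 32]
New median = 27

Answer: 27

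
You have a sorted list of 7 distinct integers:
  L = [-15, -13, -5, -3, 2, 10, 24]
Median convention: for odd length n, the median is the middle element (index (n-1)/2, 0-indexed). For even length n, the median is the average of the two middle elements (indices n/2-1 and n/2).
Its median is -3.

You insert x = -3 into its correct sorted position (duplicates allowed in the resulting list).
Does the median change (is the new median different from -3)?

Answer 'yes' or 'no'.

Answer: no

Derivation:
Old median = -3
Insert x = -3
New median = -3
Changed? no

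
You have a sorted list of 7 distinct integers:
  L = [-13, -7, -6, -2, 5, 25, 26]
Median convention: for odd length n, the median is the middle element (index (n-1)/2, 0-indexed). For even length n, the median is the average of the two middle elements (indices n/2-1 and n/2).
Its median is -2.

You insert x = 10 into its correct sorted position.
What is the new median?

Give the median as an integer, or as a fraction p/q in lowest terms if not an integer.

Old list (sorted, length 7): [-13, -7, -6, -2, 5, 25, 26]
Old median = -2
Insert x = 10
Old length odd (7). Middle was index 3 = -2.
New length even (8). New median = avg of two middle elements.
x = 10: 5 elements are < x, 2 elements are > x.
New sorted list: [-13, -7, -6, -2, 5, 10, 25, 26]
New median = 3/2

Answer: 3/2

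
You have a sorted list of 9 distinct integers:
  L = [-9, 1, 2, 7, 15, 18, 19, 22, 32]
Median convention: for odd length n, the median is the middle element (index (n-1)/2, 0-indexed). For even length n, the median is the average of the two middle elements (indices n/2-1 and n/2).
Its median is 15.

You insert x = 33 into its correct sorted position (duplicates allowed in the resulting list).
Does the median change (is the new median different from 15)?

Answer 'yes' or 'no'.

Answer: yes

Derivation:
Old median = 15
Insert x = 33
New median = 33/2
Changed? yes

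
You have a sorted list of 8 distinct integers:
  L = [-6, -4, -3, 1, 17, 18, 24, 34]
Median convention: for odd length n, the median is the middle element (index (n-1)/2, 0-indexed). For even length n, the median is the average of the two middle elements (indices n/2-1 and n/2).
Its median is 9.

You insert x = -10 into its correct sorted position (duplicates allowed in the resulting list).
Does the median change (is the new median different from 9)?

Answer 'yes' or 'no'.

Old median = 9
Insert x = -10
New median = 1
Changed? yes

Answer: yes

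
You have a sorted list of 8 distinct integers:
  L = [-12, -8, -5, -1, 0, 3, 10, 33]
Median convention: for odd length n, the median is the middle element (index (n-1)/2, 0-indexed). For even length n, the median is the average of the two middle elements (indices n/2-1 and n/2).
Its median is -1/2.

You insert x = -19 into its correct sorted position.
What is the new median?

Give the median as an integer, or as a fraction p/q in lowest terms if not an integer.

Answer: -1

Derivation:
Old list (sorted, length 8): [-12, -8, -5, -1, 0, 3, 10, 33]
Old median = -1/2
Insert x = -19
Old length even (8). Middle pair: indices 3,4 = -1,0.
New length odd (9). New median = single middle element.
x = -19: 0 elements are < x, 8 elements are > x.
New sorted list: [-19, -12, -8, -5, -1, 0, 3, 10, 33]
New median = -1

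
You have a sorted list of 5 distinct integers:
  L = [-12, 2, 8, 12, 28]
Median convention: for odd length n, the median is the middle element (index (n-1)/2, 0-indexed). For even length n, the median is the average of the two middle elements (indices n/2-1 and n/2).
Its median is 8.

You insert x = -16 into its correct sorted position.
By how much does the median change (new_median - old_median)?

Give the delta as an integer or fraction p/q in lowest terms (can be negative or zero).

Answer: -3

Derivation:
Old median = 8
After inserting x = -16: new sorted = [-16, -12, 2, 8, 12, 28]
New median = 5
Delta = 5 - 8 = -3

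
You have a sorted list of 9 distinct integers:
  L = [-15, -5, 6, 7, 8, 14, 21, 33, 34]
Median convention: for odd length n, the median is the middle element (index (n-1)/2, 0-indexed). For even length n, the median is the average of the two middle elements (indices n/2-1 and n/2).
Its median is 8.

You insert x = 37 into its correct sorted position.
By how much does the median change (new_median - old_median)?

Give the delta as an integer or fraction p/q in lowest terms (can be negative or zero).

Answer: 3

Derivation:
Old median = 8
After inserting x = 37: new sorted = [-15, -5, 6, 7, 8, 14, 21, 33, 34, 37]
New median = 11
Delta = 11 - 8 = 3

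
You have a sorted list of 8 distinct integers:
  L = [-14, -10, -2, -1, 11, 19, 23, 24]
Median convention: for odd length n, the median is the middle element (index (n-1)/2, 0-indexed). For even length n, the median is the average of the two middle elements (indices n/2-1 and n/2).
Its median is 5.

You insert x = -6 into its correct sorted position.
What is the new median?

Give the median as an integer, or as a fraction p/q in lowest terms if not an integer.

Answer: -1

Derivation:
Old list (sorted, length 8): [-14, -10, -2, -1, 11, 19, 23, 24]
Old median = 5
Insert x = -6
Old length even (8). Middle pair: indices 3,4 = -1,11.
New length odd (9). New median = single middle element.
x = -6: 2 elements are < x, 6 elements are > x.
New sorted list: [-14, -10, -6, -2, -1, 11, 19, 23, 24]
New median = -1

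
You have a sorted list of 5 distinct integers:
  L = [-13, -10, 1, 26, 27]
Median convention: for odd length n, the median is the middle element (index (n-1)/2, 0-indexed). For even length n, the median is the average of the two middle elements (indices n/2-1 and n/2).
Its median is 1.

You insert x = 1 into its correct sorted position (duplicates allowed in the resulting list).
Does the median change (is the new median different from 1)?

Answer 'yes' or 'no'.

Old median = 1
Insert x = 1
New median = 1
Changed? no

Answer: no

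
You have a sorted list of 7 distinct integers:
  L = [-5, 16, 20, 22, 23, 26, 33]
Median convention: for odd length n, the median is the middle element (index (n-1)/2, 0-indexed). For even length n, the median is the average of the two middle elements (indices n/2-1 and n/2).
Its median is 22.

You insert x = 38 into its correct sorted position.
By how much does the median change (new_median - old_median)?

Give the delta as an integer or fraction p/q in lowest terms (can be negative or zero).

Answer: 1/2

Derivation:
Old median = 22
After inserting x = 38: new sorted = [-5, 16, 20, 22, 23, 26, 33, 38]
New median = 45/2
Delta = 45/2 - 22 = 1/2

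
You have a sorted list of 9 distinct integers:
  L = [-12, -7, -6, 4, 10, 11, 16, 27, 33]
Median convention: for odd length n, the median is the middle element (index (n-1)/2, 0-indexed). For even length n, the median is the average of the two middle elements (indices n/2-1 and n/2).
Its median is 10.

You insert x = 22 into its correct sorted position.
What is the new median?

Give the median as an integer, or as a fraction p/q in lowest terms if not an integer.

Answer: 21/2

Derivation:
Old list (sorted, length 9): [-12, -7, -6, 4, 10, 11, 16, 27, 33]
Old median = 10
Insert x = 22
Old length odd (9). Middle was index 4 = 10.
New length even (10). New median = avg of two middle elements.
x = 22: 7 elements are < x, 2 elements are > x.
New sorted list: [-12, -7, -6, 4, 10, 11, 16, 22, 27, 33]
New median = 21/2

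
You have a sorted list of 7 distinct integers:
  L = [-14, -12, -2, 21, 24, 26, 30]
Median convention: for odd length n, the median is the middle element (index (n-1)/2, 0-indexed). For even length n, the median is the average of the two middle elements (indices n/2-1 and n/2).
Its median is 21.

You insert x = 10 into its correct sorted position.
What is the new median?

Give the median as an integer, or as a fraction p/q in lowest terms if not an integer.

Old list (sorted, length 7): [-14, -12, -2, 21, 24, 26, 30]
Old median = 21
Insert x = 10
Old length odd (7). Middle was index 3 = 21.
New length even (8). New median = avg of two middle elements.
x = 10: 3 elements are < x, 4 elements are > x.
New sorted list: [-14, -12, -2, 10, 21, 24, 26, 30]
New median = 31/2

Answer: 31/2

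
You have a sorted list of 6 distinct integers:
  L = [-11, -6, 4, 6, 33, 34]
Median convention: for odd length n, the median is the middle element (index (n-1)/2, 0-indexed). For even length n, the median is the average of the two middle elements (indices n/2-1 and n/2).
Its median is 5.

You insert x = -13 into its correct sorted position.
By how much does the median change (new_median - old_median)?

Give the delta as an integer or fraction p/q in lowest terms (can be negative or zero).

Old median = 5
After inserting x = -13: new sorted = [-13, -11, -6, 4, 6, 33, 34]
New median = 4
Delta = 4 - 5 = -1

Answer: -1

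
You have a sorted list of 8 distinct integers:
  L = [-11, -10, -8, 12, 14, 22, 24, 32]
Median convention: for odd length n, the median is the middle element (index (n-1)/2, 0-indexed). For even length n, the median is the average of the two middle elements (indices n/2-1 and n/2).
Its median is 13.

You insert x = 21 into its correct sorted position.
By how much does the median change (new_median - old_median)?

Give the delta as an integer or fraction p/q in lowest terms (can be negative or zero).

Answer: 1

Derivation:
Old median = 13
After inserting x = 21: new sorted = [-11, -10, -8, 12, 14, 21, 22, 24, 32]
New median = 14
Delta = 14 - 13 = 1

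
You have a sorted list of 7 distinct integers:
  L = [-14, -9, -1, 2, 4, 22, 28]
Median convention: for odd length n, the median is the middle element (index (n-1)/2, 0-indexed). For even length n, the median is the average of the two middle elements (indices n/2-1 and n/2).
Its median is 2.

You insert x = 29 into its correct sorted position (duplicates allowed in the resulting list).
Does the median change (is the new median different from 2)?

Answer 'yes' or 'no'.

Answer: yes

Derivation:
Old median = 2
Insert x = 29
New median = 3
Changed? yes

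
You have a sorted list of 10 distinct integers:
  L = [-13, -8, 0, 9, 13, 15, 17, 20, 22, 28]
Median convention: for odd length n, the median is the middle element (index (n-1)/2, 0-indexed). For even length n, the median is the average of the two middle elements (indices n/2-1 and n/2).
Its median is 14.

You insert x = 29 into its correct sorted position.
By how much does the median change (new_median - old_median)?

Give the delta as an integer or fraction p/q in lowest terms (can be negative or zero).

Answer: 1

Derivation:
Old median = 14
After inserting x = 29: new sorted = [-13, -8, 0, 9, 13, 15, 17, 20, 22, 28, 29]
New median = 15
Delta = 15 - 14 = 1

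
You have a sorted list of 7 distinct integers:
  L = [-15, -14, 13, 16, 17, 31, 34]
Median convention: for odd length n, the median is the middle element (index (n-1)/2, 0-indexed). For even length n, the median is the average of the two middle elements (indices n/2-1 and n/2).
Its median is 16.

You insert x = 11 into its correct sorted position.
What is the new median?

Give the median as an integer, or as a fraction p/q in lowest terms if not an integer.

Old list (sorted, length 7): [-15, -14, 13, 16, 17, 31, 34]
Old median = 16
Insert x = 11
Old length odd (7). Middle was index 3 = 16.
New length even (8). New median = avg of two middle elements.
x = 11: 2 elements are < x, 5 elements are > x.
New sorted list: [-15, -14, 11, 13, 16, 17, 31, 34]
New median = 29/2

Answer: 29/2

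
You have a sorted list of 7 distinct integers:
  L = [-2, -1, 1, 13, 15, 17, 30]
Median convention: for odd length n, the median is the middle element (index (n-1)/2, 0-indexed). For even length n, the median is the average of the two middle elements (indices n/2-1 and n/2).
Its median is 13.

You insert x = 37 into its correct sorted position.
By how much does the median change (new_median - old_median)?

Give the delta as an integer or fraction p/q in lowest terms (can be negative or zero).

Old median = 13
After inserting x = 37: new sorted = [-2, -1, 1, 13, 15, 17, 30, 37]
New median = 14
Delta = 14 - 13 = 1

Answer: 1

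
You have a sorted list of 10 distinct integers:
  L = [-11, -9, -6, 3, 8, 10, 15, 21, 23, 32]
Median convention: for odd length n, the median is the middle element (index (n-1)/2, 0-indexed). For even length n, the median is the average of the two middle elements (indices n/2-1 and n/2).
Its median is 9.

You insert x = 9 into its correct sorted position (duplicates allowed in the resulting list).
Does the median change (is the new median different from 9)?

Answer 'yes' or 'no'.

Answer: no

Derivation:
Old median = 9
Insert x = 9
New median = 9
Changed? no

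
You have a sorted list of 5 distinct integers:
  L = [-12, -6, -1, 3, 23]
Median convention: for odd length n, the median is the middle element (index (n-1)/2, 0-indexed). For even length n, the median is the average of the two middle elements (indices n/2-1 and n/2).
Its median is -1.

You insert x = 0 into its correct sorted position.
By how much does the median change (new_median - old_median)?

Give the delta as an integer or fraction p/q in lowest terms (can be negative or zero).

Answer: 1/2

Derivation:
Old median = -1
After inserting x = 0: new sorted = [-12, -6, -1, 0, 3, 23]
New median = -1/2
Delta = -1/2 - -1 = 1/2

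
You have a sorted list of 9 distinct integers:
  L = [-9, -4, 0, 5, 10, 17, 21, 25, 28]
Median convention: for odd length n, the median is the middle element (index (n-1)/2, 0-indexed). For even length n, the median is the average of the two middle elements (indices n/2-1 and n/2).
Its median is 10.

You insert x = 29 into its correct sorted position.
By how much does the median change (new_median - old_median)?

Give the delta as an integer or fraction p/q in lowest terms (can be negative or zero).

Answer: 7/2

Derivation:
Old median = 10
After inserting x = 29: new sorted = [-9, -4, 0, 5, 10, 17, 21, 25, 28, 29]
New median = 27/2
Delta = 27/2 - 10 = 7/2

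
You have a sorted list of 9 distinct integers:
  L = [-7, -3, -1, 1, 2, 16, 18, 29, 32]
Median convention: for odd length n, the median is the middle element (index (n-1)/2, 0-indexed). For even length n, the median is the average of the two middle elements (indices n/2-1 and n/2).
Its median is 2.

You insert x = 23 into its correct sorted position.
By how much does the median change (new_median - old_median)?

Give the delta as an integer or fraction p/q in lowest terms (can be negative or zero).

Old median = 2
After inserting x = 23: new sorted = [-7, -3, -1, 1, 2, 16, 18, 23, 29, 32]
New median = 9
Delta = 9 - 2 = 7

Answer: 7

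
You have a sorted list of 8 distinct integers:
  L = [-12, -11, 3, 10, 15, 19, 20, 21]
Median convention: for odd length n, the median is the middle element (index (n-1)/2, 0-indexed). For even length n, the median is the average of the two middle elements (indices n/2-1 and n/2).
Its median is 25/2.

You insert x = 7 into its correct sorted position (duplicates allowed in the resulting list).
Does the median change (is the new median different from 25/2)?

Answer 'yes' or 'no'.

Answer: yes

Derivation:
Old median = 25/2
Insert x = 7
New median = 10
Changed? yes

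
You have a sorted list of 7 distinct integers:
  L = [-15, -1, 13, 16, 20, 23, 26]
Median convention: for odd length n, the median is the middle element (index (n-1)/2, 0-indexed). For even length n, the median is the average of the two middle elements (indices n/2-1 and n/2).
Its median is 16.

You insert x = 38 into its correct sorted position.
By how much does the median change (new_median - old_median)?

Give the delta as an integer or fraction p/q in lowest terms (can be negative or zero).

Old median = 16
After inserting x = 38: new sorted = [-15, -1, 13, 16, 20, 23, 26, 38]
New median = 18
Delta = 18 - 16 = 2

Answer: 2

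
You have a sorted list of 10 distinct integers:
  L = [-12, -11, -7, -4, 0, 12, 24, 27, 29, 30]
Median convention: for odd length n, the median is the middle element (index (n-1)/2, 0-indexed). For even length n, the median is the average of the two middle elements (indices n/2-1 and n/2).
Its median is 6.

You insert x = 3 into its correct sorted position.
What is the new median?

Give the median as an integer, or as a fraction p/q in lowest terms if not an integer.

Answer: 3

Derivation:
Old list (sorted, length 10): [-12, -11, -7, -4, 0, 12, 24, 27, 29, 30]
Old median = 6
Insert x = 3
Old length even (10). Middle pair: indices 4,5 = 0,12.
New length odd (11). New median = single middle element.
x = 3: 5 elements are < x, 5 elements are > x.
New sorted list: [-12, -11, -7, -4, 0, 3, 12, 24, 27, 29, 30]
New median = 3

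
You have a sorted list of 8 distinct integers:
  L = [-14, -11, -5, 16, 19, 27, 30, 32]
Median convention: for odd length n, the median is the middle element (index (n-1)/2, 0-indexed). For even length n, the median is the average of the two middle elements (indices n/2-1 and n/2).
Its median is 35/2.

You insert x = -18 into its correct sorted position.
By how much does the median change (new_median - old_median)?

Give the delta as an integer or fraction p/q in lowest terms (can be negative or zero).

Answer: -3/2

Derivation:
Old median = 35/2
After inserting x = -18: new sorted = [-18, -14, -11, -5, 16, 19, 27, 30, 32]
New median = 16
Delta = 16 - 35/2 = -3/2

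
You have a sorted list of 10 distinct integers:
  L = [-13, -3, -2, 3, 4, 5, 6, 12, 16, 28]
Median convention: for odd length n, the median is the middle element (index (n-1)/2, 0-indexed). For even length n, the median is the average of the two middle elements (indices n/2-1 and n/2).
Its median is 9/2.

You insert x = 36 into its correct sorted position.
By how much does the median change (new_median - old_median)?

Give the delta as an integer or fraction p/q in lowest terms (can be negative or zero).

Answer: 1/2

Derivation:
Old median = 9/2
After inserting x = 36: new sorted = [-13, -3, -2, 3, 4, 5, 6, 12, 16, 28, 36]
New median = 5
Delta = 5 - 9/2 = 1/2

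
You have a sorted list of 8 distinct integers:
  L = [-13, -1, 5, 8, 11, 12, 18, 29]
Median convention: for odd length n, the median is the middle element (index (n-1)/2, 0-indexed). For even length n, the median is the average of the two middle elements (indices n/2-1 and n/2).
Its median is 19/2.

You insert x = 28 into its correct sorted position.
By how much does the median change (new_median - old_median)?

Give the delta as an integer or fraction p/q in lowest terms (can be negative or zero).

Answer: 3/2

Derivation:
Old median = 19/2
After inserting x = 28: new sorted = [-13, -1, 5, 8, 11, 12, 18, 28, 29]
New median = 11
Delta = 11 - 19/2 = 3/2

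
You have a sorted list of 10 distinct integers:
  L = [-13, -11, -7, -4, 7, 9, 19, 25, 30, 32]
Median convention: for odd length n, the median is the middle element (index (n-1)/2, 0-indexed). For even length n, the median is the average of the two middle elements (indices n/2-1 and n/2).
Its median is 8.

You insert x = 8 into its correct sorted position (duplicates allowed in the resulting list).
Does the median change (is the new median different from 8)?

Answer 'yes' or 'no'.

Old median = 8
Insert x = 8
New median = 8
Changed? no

Answer: no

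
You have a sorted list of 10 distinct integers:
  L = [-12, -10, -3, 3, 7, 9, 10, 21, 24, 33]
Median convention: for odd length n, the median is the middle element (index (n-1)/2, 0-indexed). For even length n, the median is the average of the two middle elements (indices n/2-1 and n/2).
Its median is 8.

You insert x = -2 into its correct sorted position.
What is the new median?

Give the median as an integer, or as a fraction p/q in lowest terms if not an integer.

Answer: 7

Derivation:
Old list (sorted, length 10): [-12, -10, -3, 3, 7, 9, 10, 21, 24, 33]
Old median = 8
Insert x = -2
Old length even (10). Middle pair: indices 4,5 = 7,9.
New length odd (11). New median = single middle element.
x = -2: 3 elements are < x, 7 elements are > x.
New sorted list: [-12, -10, -3, -2, 3, 7, 9, 10, 21, 24, 33]
New median = 7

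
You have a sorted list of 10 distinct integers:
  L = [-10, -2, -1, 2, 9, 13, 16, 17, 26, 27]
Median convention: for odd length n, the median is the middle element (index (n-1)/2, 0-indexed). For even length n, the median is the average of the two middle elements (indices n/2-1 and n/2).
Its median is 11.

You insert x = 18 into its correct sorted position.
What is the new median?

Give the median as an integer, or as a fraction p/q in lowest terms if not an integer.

Old list (sorted, length 10): [-10, -2, -1, 2, 9, 13, 16, 17, 26, 27]
Old median = 11
Insert x = 18
Old length even (10). Middle pair: indices 4,5 = 9,13.
New length odd (11). New median = single middle element.
x = 18: 8 elements are < x, 2 elements are > x.
New sorted list: [-10, -2, -1, 2, 9, 13, 16, 17, 18, 26, 27]
New median = 13

Answer: 13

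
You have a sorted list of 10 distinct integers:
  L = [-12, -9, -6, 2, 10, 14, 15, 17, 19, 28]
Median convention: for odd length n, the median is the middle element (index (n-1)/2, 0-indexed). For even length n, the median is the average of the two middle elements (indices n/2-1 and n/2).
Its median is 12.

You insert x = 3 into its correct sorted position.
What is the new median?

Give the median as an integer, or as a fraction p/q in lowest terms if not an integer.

Old list (sorted, length 10): [-12, -9, -6, 2, 10, 14, 15, 17, 19, 28]
Old median = 12
Insert x = 3
Old length even (10). Middle pair: indices 4,5 = 10,14.
New length odd (11). New median = single middle element.
x = 3: 4 elements are < x, 6 elements are > x.
New sorted list: [-12, -9, -6, 2, 3, 10, 14, 15, 17, 19, 28]
New median = 10

Answer: 10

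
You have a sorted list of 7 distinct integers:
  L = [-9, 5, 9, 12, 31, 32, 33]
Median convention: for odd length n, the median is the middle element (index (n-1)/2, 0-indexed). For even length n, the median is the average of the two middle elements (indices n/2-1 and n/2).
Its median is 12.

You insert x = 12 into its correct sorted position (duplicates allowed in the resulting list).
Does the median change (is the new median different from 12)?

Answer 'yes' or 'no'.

Answer: no

Derivation:
Old median = 12
Insert x = 12
New median = 12
Changed? no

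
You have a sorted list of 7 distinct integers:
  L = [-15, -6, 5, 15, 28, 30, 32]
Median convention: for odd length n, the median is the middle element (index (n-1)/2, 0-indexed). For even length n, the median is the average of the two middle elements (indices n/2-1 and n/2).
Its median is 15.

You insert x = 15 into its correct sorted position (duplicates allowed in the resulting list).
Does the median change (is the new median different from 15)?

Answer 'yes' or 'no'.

Old median = 15
Insert x = 15
New median = 15
Changed? no

Answer: no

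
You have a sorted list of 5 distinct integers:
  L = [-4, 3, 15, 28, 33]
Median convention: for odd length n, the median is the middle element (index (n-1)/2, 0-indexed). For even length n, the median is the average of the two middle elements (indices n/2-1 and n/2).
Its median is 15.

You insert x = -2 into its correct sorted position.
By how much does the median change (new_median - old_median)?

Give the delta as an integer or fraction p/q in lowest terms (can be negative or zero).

Answer: -6

Derivation:
Old median = 15
After inserting x = -2: new sorted = [-4, -2, 3, 15, 28, 33]
New median = 9
Delta = 9 - 15 = -6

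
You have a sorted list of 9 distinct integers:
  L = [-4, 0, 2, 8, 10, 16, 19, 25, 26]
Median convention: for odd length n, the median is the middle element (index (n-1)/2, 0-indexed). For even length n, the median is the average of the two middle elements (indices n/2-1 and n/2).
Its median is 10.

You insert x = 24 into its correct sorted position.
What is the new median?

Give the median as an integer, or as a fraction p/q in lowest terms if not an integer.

Old list (sorted, length 9): [-4, 0, 2, 8, 10, 16, 19, 25, 26]
Old median = 10
Insert x = 24
Old length odd (9). Middle was index 4 = 10.
New length even (10). New median = avg of two middle elements.
x = 24: 7 elements are < x, 2 elements are > x.
New sorted list: [-4, 0, 2, 8, 10, 16, 19, 24, 25, 26]
New median = 13

Answer: 13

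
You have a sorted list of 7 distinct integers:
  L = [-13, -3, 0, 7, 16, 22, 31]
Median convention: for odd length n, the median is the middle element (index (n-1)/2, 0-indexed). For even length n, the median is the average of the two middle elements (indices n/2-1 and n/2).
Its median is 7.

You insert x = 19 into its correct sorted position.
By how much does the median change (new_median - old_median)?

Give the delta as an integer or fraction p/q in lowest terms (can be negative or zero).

Old median = 7
After inserting x = 19: new sorted = [-13, -3, 0, 7, 16, 19, 22, 31]
New median = 23/2
Delta = 23/2 - 7 = 9/2

Answer: 9/2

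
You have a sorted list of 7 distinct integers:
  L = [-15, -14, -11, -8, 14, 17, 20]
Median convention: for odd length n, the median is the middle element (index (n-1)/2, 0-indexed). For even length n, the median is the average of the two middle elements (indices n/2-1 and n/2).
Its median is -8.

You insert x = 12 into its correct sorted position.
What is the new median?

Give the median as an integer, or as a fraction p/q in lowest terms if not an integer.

Old list (sorted, length 7): [-15, -14, -11, -8, 14, 17, 20]
Old median = -8
Insert x = 12
Old length odd (7). Middle was index 3 = -8.
New length even (8). New median = avg of two middle elements.
x = 12: 4 elements are < x, 3 elements are > x.
New sorted list: [-15, -14, -11, -8, 12, 14, 17, 20]
New median = 2

Answer: 2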